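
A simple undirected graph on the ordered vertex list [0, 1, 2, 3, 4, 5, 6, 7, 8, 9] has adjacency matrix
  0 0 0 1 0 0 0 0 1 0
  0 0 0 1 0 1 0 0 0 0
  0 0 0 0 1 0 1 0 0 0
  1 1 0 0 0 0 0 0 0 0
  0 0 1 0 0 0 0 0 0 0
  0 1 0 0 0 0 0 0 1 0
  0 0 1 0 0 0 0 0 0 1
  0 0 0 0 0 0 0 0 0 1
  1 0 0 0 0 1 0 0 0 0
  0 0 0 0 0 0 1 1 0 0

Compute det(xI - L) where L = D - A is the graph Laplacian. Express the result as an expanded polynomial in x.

With the vertex order [0, 1, 2, 3, 4, 5, 6, 7, 8, 9], the degrees are [2, 2, 2, 2, 1, 2, 2, 1, 2, 2], giving D = diag(2, 2, 2, 2, 1, 2, 2, 1, 2, 2) and L = D - A. L has integer entries, so p(x) = det(xI - L) has integer coefficients. Expanding the determinant yields x^10 - 18x^9 + 136x^8 - 560x^7 + 1365x^6 - 2000x^5 + 1700x^4 - 750x^3 + 125x^2. Since p(0) = det(-L) = 0, x divides p(x).

x^10 - 18x^9 + 136x^8 - 560x^7 + 1365x^6 - 2000x^5 + 1700x^4 - 750x^3 + 125x^2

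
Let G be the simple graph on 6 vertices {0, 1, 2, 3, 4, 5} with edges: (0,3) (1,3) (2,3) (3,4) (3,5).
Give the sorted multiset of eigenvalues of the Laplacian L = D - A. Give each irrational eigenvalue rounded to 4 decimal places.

Reading degrees in the order [0, 1, 2, 3, 4, 5] gives [1, 1, 1, 5, 1, 1]; set D = diag(1, 1, 1, 5, 1, 1) and form L = D - A. Diagonalising L (or applying a numerical eigensolver to the 6x6 matrix) gives the spectrum above. There is one zero in the spectrum, matching the 1 component.

[0, 1, 1, 1, 1, 6]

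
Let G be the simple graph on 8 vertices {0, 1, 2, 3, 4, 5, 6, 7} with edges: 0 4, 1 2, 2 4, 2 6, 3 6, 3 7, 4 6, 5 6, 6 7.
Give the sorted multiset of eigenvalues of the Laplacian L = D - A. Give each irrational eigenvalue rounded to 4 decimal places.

[0, 0.5607, 0.6972, 1, 2.3389, 3, 4.3028, 6.1004]

With the vertex order [0, 1, 2, 3, 4, 5, 6, 7], the degrees are [1, 1, 3, 2, 3, 1, 5, 2], giving D = diag(1, 1, 3, 2, 3, 1, 5, 2) and L = D - A. L is symmetric positive semidefinite, so every eigenvalue is real and nonnegative. The single zero eigenvalue shows the graph is connected.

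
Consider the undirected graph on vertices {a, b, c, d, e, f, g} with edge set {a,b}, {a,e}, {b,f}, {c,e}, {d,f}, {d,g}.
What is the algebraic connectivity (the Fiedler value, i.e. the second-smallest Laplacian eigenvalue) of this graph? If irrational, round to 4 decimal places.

0.1981

With the vertex order [a, b, c, d, e, f, g], the degrees are [2, 2, 1, 2, 2, 2, 1], giving D = diag(2, 2, 1, 2, 2, 2, 1) and L = D - A. The sorted Laplacian eigenvalues are [0, 0.1981, 0.7530, 1.5550, 2.4450, 3.2470, 3.8019]; the algebraic connectivity is the second entry, 0.1981.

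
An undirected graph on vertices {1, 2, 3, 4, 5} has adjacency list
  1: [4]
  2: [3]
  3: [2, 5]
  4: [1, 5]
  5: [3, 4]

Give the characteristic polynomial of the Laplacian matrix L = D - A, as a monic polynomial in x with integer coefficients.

Each diagonal entry of L is the vertex degree and each off-diagonal entry is -1 where an edge is present, 0 otherwise; in the order [1, 2, 3, 4, 5] the diagonal is [1, 1, 2, 2, 2]. L has integer entries, so p(x) = det(xI - L) has integer coefficients. Expanding the determinant yields x^5 - 8x^4 + 21x^3 - 20x^2 + 5x. Since p(0) = det(-L) = 0, x divides p(x). The eigenvalues sum to 8, which equals trace(L) = 2|E|.

x^5 - 8x^4 + 21x^3 - 20x^2 + 5x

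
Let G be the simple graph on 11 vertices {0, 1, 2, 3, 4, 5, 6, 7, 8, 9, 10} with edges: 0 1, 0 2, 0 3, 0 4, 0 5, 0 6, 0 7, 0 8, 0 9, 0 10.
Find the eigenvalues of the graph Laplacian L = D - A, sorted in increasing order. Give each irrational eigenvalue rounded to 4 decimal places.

Reading degrees in the order [0, 1, 2, 3, 4, 5, 6, 7, 8, 9, 10] gives [10, 1, 1, 1, 1, 1, 1, 1, 1, 1, 1]; set D = diag(10, 1, 1, 1, 1, 1, 1, 1, 1, 1, 1) and form L = D - A. L is symmetric positive semidefinite, so every eigenvalue is real and nonnegative. By the matrix-tree theorem the graph has (1/11) * product of the nonzero eigenvalues = 1 spanning tree.

[0, 1, 1, 1, 1, 1, 1, 1, 1, 1, 11]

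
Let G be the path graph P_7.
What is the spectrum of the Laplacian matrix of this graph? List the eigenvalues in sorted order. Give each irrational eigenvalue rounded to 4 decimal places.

[0, 0.1981, 0.7530, 1.5550, 2.4450, 3.2470, 3.8019]

The graph has 7 vertices and degree multiset [2, 2, 2, 2, 2, 1, 1]; D is the diagonal matrix of degrees and L = D - A. The multiplicity of 0 as a Laplacian eigenvalue equals the number of connected components. The single zero eigenvalue shows the graph is connected. The eigenvalues sum to 12, which equals trace(L) = 2|E|.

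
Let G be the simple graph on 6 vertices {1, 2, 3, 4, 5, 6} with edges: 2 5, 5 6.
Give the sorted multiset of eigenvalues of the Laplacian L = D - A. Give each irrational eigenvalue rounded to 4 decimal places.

Reading degrees in the order [1, 2, 3, 4, 5, 6] gives [0, 1, 0, 0, 2, 1]; set D = diag(0, 1, 0, 0, 2, 1) and form L = D - A. L is symmetric positive semidefinite, so every eigenvalue is real and nonnegative. The 4 zero eigenvalues correspond to the 4 connected components. The eigenvalues sum to 4, which equals trace(L) = 2|E|.

[0, 0, 0, 0, 1, 3]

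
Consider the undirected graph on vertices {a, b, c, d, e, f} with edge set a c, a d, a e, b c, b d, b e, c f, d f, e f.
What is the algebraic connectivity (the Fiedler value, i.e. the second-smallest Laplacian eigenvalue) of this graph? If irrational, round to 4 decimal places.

Each diagonal entry of L is the vertex degree and each off-diagonal entry is -1 where an edge is present, 0 otherwise; in the order [a, b, c, d, e, f] the diagonal is [3, 3, 3, 3, 3, 3]. Computing the eigenvalues of L and sorting gives [0, 3, 3, 3, 3, 6]. The Fiedler value lambda_2 = 3 is strictly positive, so the graph is connected.

3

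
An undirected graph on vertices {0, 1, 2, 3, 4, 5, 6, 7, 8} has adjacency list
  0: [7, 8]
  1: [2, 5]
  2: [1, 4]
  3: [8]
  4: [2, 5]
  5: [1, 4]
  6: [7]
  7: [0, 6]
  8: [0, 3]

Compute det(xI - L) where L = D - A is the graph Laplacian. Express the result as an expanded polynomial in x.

Reading degrees in the order [0, 1, 2, 3, 4, 5, 6, 7, 8] gives [2, 2, 2, 1, 2, 2, 1, 2, 2]; set D = diag(2, 2, 2, 1, 2, 2, 1, 2, 2) and form L = D - A. Computing det(xI - L) by cofactor expansion (or equivalently via sum-over-permutations) gives x^9 - 16x^8 + 105x^7 - 364x^6 + 713x^5 - 776x^4 + 420x^3 - 80x^2. The coefficient of x^8 equals -trace(L) = -16, matching the sum of degrees.

x^9 - 16x^8 + 105x^7 - 364x^6 + 713x^5 - 776x^4 + 420x^3 - 80x^2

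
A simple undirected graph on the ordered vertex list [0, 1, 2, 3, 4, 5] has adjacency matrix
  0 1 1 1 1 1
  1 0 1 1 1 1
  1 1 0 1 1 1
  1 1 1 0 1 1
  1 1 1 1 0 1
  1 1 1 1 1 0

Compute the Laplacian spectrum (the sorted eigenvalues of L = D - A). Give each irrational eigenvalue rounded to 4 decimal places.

Each diagonal entry of L is the vertex degree and each off-diagonal entry is -1 where an edge is present, 0 otherwise; in the order [0, 1, 2, 3, 4, 5] the diagonal is [5, 5, 5, 5, 5, 5]. Since every row of L sums to 0, the all-ones vector is in the kernel and 0 is an eigenvalue. The largest eigenvalue, 6, is at most the vertex count 6.

[0, 6, 6, 6, 6, 6]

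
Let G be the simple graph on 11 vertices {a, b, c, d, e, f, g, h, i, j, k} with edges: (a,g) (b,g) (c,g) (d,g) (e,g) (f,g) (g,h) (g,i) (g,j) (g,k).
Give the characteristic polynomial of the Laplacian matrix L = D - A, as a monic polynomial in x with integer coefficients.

x^11 - 20x^10 + 135x^9 - 480x^8 + 1050x^7 - 1512x^6 + 1470x^5 - 960x^4 + 405x^3 - 100x^2 + 11x

Each diagonal entry of L is the vertex degree and each off-diagonal entry is -1 where an edge is present, 0 otherwise; in the order [a, b, c, d, e, f, g, h, i, j, k] the diagonal is [1, 1, 1, 1, 1, 1, 10, 1, 1, 1, 1]. L has integer entries, so p(x) = det(xI - L) has integer coefficients. Expanding the determinant yields x^11 - 20x^10 + 135x^9 - 480x^8 + 1050x^7 - 1512x^6 + 1470x^5 - 960x^4 + 405x^3 - 100x^2 + 11x. Since p(0) = det(-L) = 0, x divides p(x). The largest eigenvalue, 11, is at most the vertex count 11.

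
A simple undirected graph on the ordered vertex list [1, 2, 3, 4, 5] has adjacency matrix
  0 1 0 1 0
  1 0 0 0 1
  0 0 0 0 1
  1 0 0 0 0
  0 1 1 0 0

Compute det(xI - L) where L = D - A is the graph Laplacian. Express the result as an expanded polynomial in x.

Reading degrees in the order [1, 2, 3, 4, 5] gives [2, 2, 1, 1, 2]; set D = diag(2, 2, 1, 1, 2) and form L = D - A. L has integer entries, so p(x) = det(xI - L) has integer coefficients. Expanding the determinant yields x^5 - 8x^4 + 21x^3 - 20x^2 + 5x. The coefficient of x^4 equals -trace(L) = -8, matching the sum of degrees. There is one zero in the spectrum, matching the 1 component.

x^5 - 8x^4 + 21x^3 - 20x^2 + 5x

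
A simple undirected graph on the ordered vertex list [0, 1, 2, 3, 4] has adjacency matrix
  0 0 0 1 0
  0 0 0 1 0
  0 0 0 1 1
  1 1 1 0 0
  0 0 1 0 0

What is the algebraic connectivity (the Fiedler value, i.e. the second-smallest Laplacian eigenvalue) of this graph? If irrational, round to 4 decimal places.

0.5188

Reading degrees in the order [0, 1, 2, 3, 4] gives [1, 1, 2, 3, 1]; set D = diag(1, 1, 2, 3, 1) and form L = D - A. Computing the eigenvalues of L and sorting gives [0, 0.5188, 1, 2.3111, 4.1701]. The Fiedler value lambda_2 = 0.5188 is strictly positive, so the graph is connected. The largest eigenvalue, 4.1701, is at most the vertex count 5.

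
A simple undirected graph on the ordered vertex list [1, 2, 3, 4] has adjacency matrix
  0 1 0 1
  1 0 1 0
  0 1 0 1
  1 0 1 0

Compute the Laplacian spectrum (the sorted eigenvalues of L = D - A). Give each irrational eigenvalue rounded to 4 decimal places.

Reading degrees in the order [1, 2, 3, 4] gives [2, 2, 2, 2]; set D = diag(2, 2, 2, 2) and form L = D - A. L is symmetric positive semidefinite, so every eigenvalue is real and nonnegative. The single zero eigenvalue shows the graph is connected.

[0, 2, 2, 4]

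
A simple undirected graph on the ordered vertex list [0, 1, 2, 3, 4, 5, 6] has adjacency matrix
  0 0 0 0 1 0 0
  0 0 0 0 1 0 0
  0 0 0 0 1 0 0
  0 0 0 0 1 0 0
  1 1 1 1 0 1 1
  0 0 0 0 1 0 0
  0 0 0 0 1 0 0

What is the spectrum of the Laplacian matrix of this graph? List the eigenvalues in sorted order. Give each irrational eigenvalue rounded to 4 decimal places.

Each diagonal entry of L is the vertex degree and each off-diagonal entry is -1 where an edge is present, 0 otherwise; in the order [0, 1, 2, 3, 4, 5, 6] the diagonal is [1, 1, 1, 1, 6, 1, 1]. L is symmetric positive semidefinite, so every eigenvalue is real and nonnegative. The largest eigenvalue, 7, is at most the vertex count 7.

[0, 1, 1, 1, 1, 1, 7]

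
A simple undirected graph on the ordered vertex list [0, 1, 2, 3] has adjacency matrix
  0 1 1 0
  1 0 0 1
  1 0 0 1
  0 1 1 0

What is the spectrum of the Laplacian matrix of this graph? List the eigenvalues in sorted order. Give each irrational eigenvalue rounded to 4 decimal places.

[0, 2, 2, 4]

Reading degrees in the order [0, 1, 2, 3] gives [2, 2, 2, 2]; set D = diag(2, 2, 2, 2) and form L = D - A. Diagonalising L (or applying a numerical eigensolver to the 4x4 matrix) gives the spectrum above.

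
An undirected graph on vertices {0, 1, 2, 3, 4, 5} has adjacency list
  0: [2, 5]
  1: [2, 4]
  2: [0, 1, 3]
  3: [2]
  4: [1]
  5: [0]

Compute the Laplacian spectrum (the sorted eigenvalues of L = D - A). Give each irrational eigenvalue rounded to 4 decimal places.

[0, 0.3820, 0.6972, 2, 2.6180, 4.3028]

Each diagonal entry of L is the vertex degree and each off-diagonal entry is -1 where an edge is present, 0 otherwise; in the order [0, 1, 2, 3, 4, 5] the diagonal is [2, 2, 3, 1, 1, 1]. Diagonalising L (or applying a numerical eigensolver to the 6x6 matrix) gives the spectrum above. The single zero eigenvalue shows the graph is connected. By the matrix-tree theorem the graph has (1/6) * product of the nonzero eigenvalues = 1 spanning tree.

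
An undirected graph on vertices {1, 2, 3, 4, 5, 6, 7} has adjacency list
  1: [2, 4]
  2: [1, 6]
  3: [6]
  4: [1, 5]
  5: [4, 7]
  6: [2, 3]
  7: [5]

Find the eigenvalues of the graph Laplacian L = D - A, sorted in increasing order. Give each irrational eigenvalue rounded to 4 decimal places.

Each diagonal entry of L is the vertex degree and each off-diagonal entry is -1 where an edge is present, 0 otherwise; in the order [1, 2, 3, 4, 5, 6, 7] the diagonal is [2, 2, 1, 2, 2, 2, 1]. L is symmetric positive semidefinite, so every eigenvalue is real and nonnegative. The single zero eigenvalue shows the graph is connected. The largest eigenvalue, 3.8019, is at most the vertex count 7.

[0, 0.1981, 0.7530, 1.5550, 2.4450, 3.2470, 3.8019]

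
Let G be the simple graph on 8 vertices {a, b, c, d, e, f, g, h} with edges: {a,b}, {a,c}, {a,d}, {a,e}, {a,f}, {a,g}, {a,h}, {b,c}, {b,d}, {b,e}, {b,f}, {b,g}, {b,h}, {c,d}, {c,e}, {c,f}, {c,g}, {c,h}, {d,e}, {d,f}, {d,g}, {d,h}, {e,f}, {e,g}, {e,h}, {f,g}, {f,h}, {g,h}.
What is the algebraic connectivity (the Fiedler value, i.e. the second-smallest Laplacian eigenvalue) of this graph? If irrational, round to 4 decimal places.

Each diagonal entry of L is the vertex degree and each off-diagonal entry is -1 where an edge is present, 0 otherwise; in the order [a, b, c, d, e, f, g, h] the diagonal is [7, 7, 7, 7, 7, 7, 7, 7]. The sorted Laplacian eigenvalues are [0, 8, 8, 8, 8, 8, 8, 8]; the algebraic connectivity is the second entry, 8. The largest eigenvalue, 8, is at most the vertex count 8.

8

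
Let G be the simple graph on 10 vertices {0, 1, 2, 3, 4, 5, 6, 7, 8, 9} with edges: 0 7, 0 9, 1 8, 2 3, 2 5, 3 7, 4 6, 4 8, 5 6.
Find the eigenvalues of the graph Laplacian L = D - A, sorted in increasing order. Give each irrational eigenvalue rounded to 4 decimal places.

With the vertex order [0, 1, 2, 3, 4, 5, 6, 7, 8, 9], the degrees are [2, 1, 2, 2, 2, 2, 2, 2, 2, 1], giving D = diag(2, 1, 2, 2, 2, 2, 2, 2, 2, 1) and L = D - A. Diagonalising L (or applying a numerical eigensolver to the 10x10 matrix) gives the spectrum above. There is one zero in the spectrum, matching the 1 component.

[0, 0.0979, 0.3820, 0.8244, 1.3820, 2, 2.6180, 3.1756, 3.6180, 3.9021]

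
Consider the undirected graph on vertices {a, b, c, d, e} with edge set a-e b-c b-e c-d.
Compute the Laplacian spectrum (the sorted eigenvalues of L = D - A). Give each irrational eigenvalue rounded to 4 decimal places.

Each diagonal entry of L is the vertex degree and each off-diagonal entry is -1 where an edge is present, 0 otherwise; in the order [a, b, c, d, e] the diagonal is [1, 2, 2, 1, 2]. Diagonalising L (or applying a numerical eigensolver to the 5x5 matrix) gives the spectrum above. There is one zero in the spectrum, matching the 1 component.

[0, 0.3820, 1.3820, 2.6180, 3.6180]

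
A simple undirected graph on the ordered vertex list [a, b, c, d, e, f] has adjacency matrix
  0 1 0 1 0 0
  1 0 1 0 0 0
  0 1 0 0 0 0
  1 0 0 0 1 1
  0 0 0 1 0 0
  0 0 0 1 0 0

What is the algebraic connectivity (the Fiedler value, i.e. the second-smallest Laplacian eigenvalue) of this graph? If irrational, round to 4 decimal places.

0.3249

Each diagonal entry of L is the vertex degree and each off-diagonal entry is -1 where an edge is present, 0 otherwise; in the order [a, b, c, d, e, f] the diagonal is [2, 2, 1, 3, 1, 1]. Computing the eigenvalues of L and sorting gives [0, 0.3249, 1, 1.4608, 3, 4.2143]. The Fiedler value lambda_2 = 0.3249 is strictly positive, so the graph is connected.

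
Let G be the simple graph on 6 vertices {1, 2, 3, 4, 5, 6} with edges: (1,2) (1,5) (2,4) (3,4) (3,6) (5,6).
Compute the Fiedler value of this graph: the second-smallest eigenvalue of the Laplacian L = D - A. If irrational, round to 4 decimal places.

With the vertex order [1, 2, 3, 4, 5, 6], the degrees are [2, 2, 2, 2, 2, 2], giving D = diag(2, 2, 2, 2, 2, 2) and L = D - A. Computing the eigenvalues of L and sorting gives [0, 1, 1, 3, 3, 4]. The Fiedler value lambda_2 = 1 is strictly positive, so the graph is connected.

1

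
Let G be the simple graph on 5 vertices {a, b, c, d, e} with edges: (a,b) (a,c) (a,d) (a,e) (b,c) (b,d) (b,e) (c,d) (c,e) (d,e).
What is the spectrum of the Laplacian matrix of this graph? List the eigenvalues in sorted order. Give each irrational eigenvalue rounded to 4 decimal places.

[0, 5, 5, 5, 5]

Each diagonal entry of L is the vertex degree and each off-diagonal entry is -1 where an edge is present, 0 otherwise; in the order [a, b, c, d, e] the diagonal is [4, 4, 4, 4, 4]. Diagonalising L (or applying a numerical eigensolver to the 5x5 matrix) gives the spectrum above. The single zero eigenvalue shows the graph is connected. By the matrix-tree theorem the graph has (1/5) * product of the nonzero eigenvalues = 125 spanning trees.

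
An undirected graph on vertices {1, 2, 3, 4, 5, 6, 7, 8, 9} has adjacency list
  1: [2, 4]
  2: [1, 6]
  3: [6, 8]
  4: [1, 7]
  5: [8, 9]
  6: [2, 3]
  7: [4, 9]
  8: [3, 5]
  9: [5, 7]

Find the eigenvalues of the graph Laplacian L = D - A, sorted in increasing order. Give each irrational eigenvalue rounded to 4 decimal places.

Reading degrees in the order [1, 2, 3, 4, 5, 6, 7, 8, 9] gives [2, 2, 2, 2, 2, 2, 2, 2, 2]; set D = diag(2, 2, 2, 2, 2, 2, 2, 2, 2) and form L = D - A. L is symmetric positive semidefinite, so every eigenvalue is real and nonnegative. The eigenvalues sum to 18, which equals trace(L) = 2|E|. By the matrix-tree theorem the graph has (1/9) * product of the nonzero eigenvalues = 9 spanning trees.

[0, 0.4679, 0.4679, 1.6527, 1.6527, 3, 3, 3.8794, 3.8794]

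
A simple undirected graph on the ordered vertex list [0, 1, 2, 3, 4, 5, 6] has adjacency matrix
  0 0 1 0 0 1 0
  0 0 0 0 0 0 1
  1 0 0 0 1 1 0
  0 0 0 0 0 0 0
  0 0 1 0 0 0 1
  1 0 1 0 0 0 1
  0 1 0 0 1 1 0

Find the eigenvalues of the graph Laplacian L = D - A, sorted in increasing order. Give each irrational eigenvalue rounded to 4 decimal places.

Each diagonal entry of L is the vertex degree and each off-diagonal entry is -1 where an edge is present, 0 otherwise; in the order [0, 1, 2, 3, 4, 5, 6] the diagonal is [2, 1, 3, 0, 2, 3, 3]. L is symmetric positive semidefinite, so every eigenvalue is real and nonnegative. The 2 zero eigenvalues correspond to the 2 connected components. The largest eigenvalue, 4.8912, is at most the vertex count 7. There are 2 zeros in the spectrum, matching the 2 components.

[0, 0, 0.7216, 1.6826, 3, 3.7046, 4.8912]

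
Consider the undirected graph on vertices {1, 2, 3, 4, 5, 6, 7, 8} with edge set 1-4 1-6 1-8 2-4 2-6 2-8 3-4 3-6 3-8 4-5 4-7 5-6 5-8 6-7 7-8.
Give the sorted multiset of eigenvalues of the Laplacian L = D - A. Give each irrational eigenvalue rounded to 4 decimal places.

[0, 3, 3, 3, 3, 5, 5, 8]

With the vertex order [1, 2, 3, 4, 5, 6, 7, 8], the degrees are [3, 3, 3, 5, 3, 5, 3, 5], giving D = diag(3, 3, 3, 5, 3, 5, 3, 5) and L = D - A. L is symmetric positive semidefinite, so every eigenvalue is real and nonnegative. There is one zero in the spectrum, matching the 1 component. By the matrix-tree theorem the graph has (1/8) * product of the nonzero eigenvalues = 2025 spanning trees.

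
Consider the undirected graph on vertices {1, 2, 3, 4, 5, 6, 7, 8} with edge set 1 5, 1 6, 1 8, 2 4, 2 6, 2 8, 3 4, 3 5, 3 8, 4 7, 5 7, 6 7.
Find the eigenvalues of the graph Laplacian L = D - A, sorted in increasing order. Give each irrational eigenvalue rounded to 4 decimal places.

[0, 2, 2, 2, 4, 4, 4, 6]

Reading degrees in the order [1, 2, 3, 4, 5, 6, 7, 8] gives [3, 3, 3, 3, 3, 3, 3, 3]; set D = diag(3, 3, 3, 3, 3, 3, 3, 3) and form L = D - A. Since every row of L sums to 0, the all-ones vector is in the kernel and 0 is an eigenvalue. The single zero eigenvalue shows the graph is connected. There is one zero in the spectrum, matching the 1 component.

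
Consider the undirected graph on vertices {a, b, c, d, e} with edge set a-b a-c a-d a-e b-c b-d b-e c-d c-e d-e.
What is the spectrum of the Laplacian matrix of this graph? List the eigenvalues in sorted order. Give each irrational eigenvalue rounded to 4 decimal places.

With the vertex order [a, b, c, d, e], the degrees are [4, 4, 4, 4, 4], giving D = diag(4, 4, 4, 4, 4) and L = D - A. L is symmetric positive semidefinite, so every eigenvalue is real and nonnegative. The single zero eigenvalue shows the graph is connected.

[0, 5, 5, 5, 5]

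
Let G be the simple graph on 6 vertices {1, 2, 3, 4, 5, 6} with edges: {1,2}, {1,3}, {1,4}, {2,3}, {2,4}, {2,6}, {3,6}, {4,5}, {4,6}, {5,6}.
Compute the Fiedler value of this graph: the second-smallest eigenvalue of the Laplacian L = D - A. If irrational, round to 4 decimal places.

With the vertex order [1, 2, 3, 4, 5, 6], the degrees are [3, 4, 3, 4, 2, 4], giving D = diag(3, 4, 3, 4, 2, 4) and L = D - A. The sorted Laplacian eigenvalues are [0, 1.6972, 3.3820, 4, 5.3028, 5.6180]; the algebraic connectivity is the second entry, 1.6972. The largest eigenvalue, 5.6180, is at most the vertex count 6. There is one zero in the spectrum, matching the 1 component.

1.6972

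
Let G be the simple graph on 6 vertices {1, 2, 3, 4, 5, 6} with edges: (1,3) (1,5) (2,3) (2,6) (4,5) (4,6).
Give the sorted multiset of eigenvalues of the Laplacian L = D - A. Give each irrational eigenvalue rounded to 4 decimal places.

With the vertex order [1, 2, 3, 4, 5, 6], the degrees are [2, 2, 2, 2, 2, 2], giving D = diag(2, 2, 2, 2, 2, 2) and L = D - A. The multiplicity of 0 as a Laplacian eigenvalue equals the number of connected components. The single zero eigenvalue shows the graph is connected. There is one zero in the spectrum, matching the 1 component. The eigenvalues sum to 12, which equals trace(L) = 2|E|.

[0, 1, 1, 3, 3, 4]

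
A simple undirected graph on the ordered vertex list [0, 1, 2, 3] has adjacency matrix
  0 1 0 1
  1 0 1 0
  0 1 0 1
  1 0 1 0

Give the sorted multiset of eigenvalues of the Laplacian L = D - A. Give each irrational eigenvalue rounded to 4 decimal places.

Each diagonal entry of L is the vertex degree and each off-diagonal entry is -1 where an edge is present, 0 otherwise; in the order [0, 1, 2, 3] the diagonal is [2, 2, 2, 2]. Diagonalising L (or applying a numerical eigensolver to the 4x4 matrix) gives the spectrum above. The single zero eigenvalue shows the graph is connected. The eigenvalues sum to 8, which equals trace(L) = 2|E|.

[0, 2, 2, 4]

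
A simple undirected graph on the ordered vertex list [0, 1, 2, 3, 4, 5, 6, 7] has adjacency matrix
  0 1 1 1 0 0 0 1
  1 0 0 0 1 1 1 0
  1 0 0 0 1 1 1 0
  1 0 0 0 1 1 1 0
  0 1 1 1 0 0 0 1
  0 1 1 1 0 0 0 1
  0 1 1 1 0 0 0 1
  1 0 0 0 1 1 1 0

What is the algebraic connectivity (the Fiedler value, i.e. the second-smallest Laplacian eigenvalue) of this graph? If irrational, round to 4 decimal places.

4

Each diagonal entry of L is the vertex degree and each off-diagonal entry is -1 where an edge is present, 0 otherwise; in the order [0, 1, 2, 3, 4, 5, 6, 7] the diagonal is [4, 4, 4, 4, 4, 4, 4, 4]. Computing the eigenvalues of L and sorting gives [0, 4, 4, 4, 4, 4, 4, 8]. The Fiedler value lambda_2 = 4 is strictly positive, so the graph is connected. The eigenvalues sum to 32, which equals trace(L) = 2|E|.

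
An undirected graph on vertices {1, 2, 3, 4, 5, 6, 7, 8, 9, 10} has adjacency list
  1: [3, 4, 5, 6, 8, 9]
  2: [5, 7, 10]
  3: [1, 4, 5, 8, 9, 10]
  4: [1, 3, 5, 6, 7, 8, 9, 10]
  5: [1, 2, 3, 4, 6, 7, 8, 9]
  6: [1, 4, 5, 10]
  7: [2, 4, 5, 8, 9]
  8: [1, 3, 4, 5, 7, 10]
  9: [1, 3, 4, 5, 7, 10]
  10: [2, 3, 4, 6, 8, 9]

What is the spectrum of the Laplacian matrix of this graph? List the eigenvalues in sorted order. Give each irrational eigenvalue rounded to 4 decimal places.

[0, 2.7309, 3.9549, 5.1339, 6, 6, 7.3842, 8.3275, 8.9845, 9.4842]

Reading degrees in the order [1, 2, 3, 4, 5, 6, 7, 8, 9, 10] gives [6, 3, 6, 8, 8, 4, 5, 6, 6, 6]; set D = diag(6, 3, 6, 8, 8, 4, 5, 6, 6, 6) and form L = D - A. L is symmetric positive semidefinite, so every eigenvalue is real and nonnegative. The single zero eigenvalue shows the graph is connected.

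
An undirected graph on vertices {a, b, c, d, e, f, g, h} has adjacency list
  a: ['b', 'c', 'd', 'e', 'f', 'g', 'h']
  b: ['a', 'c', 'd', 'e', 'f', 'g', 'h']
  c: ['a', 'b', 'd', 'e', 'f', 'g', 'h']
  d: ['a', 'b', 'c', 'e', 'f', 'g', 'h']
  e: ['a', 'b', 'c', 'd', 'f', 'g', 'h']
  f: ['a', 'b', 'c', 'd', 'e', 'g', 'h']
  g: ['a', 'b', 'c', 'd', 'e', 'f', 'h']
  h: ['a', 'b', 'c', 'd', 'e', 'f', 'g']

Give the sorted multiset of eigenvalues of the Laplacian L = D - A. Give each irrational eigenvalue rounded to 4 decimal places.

Each diagonal entry of L is the vertex degree and each off-diagonal entry is -1 where an edge is present, 0 otherwise; in the order [a, b, c, d, e, f, g, h] the diagonal is [7, 7, 7, 7, 7, 7, 7, 7]. The multiplicity of 0 as a Laplacian eigenvalue equals the number of connected components. The single zero eigenvalue shows the graph is connected. The eigenvalues sum to 56, which equals trace(L) = 2|E|.

[0, 8, 8, 8, 8, 8, 8, 8]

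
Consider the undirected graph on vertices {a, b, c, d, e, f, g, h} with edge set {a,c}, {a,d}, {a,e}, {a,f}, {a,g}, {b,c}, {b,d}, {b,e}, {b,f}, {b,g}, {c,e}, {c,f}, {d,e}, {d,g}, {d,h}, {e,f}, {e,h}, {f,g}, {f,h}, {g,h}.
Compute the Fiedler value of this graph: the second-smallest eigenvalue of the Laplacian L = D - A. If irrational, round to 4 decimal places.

Each diagonal entry of L is the vertex degree and each off-diagonal entry is -1 where an edge is present, 0 otherwise; in the order [a, b, c, d, e, f, g, h] the diagonal is [5, 5, 4, 5, 6, 6, 5, 4]. The smallest Laplacian eigenvalue is always 0. The next one, lambda_2 = 3.3065, measures how hard the graph is to disconnect: larger values mean better connectivity. The eigenvalues sum to 40, which equals trace(L) = 2|E|.

3.3065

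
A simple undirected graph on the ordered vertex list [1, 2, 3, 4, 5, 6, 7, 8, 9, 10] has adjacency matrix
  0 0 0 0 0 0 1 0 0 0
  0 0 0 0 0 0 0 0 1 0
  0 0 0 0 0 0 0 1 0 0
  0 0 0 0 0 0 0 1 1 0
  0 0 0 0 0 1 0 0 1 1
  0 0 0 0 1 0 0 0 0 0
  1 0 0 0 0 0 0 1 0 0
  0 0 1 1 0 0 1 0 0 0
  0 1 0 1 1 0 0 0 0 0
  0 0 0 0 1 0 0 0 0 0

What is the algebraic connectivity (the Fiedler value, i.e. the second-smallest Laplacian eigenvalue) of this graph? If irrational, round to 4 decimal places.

Reading degrees in the order [1, 2, 3, 4, 5, 6, 7, 8, 9, 10] gives [1, 1, 1, 2, 3, 1, 2, 3, 3, 1]; set D = diag(1, 1, 1, 2, 3, 1, 2, 3, 3, 1) and form L = D - A. Computing the eigenvalues of L and sorting gives [0, 0.1487, 0.5188, 0.6496, 1, 1.4400, 2.3111, 3.0561, 4.1701, 4.7056]. The Fiedler value lambda_2 = 0.1487 is strictly positive, so the graph is connected. By the matrix-tree theorem the graph has (1/10) * product of the nonzero eigenvalues = 1 spanning tree. There is one zero in the spectrum, matching the 1 component.

0.1487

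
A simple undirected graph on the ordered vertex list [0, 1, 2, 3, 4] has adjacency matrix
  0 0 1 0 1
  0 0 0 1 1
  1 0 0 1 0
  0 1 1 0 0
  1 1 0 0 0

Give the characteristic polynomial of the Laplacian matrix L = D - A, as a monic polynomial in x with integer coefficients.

Each diagonal entry of L is the vertex degree and each off-diagonal entry is -1 where an edge is present, 0 otherwise; in the order [0, 1, 2, 3, 4] the diagonal is [2, 2, 2, 2, 2]. Computing det(xI - L) by cofactor expansion (or equivalently via sum-over-permutations) gives x^5 - 10x^4 + 35x^3 - 50x^2 + 25x. The coefficient of x^4 equals -trace(L) = -10, matching the sum of degrees. The eigenvalues sum to 10, which equals trace(L) = 2|E|. There is one zero in the spectrum, matching the 1 component.

x^5 - 10x^4 + 35x^3 - 50x^2 + 25x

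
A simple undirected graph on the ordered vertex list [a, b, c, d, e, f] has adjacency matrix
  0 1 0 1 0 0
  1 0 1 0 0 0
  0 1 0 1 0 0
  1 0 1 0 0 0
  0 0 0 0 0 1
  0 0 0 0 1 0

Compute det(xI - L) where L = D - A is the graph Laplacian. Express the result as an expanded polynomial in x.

Each diagonal entry of L is the vertex degree and each off-diagonal entry is -1 where an edge is present, 0 otherwise; in the order [a, b, c, d, e, f] the diagonal is [2, 2, 2, 2, 1, 1]. Computing det(xI - L) by cofactor expansion (or equivalently via sum-over-permutations) gives x^6 - 10x^5 + 36x^4 - 56x^3 + 32x^2. Since p(0) = det(-L) = 0, x divides p(x). There are 2 zeros in the spectrum, matching the 2 components.

x^6 - 10x^5 + 36x^4 - 56x^3 + 32x^2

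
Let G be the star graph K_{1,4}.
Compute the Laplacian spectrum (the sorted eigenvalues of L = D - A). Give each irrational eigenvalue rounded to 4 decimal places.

The graph has 5 vertices and degree multiset [4, 1, 1, 1, 1]; D is the diagonal matrix of degrees and L = D - A. The multiplicity of 0 as a Laplacian eigenvalue equals the number of connected components. The single zero eigenvalue shows the graph is connected. There is one zero in the spectrum, matching the 1 component. By the matrix-tree theorem the graph has (1/5) * product of the nonzero eigenvalues = 1 spanning tree.

[0, 1, 1, 1, 5]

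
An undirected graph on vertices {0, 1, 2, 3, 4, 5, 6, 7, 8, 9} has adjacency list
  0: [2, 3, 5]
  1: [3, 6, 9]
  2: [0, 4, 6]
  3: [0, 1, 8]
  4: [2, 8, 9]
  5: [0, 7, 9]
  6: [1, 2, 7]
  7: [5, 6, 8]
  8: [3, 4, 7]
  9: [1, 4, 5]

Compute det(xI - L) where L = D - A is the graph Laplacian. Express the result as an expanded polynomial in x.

Reading degrees in the order [0, 1, 2, 3, 4, 5, 6, 7, 8, 9] gives [3, 3, 3, 3, 3, 3, 3, 3, 3, 3]; set D = diag(3, 3, 3, 3, 3, 3, 3, 3, 3, 3) and form L = D - A. L has integer entries, so p(x) = det(xI - L) has integer coefficients. Expanding the determinant yields x^10 - 30x^9 + 390x^8 - 2880x^7 + 13305x^6 - 39882x^5 + 77640x^4 - 94800x^3 + 66000x^2 - 20000x. Since p(0) = det(-L) = 0, x divides p(x). There is one zero in the spectrum, matching the 1 component. The eigenvalues sum to 30, which equals trace(L) = 2|E|.

x^10 - 30x^9 + 390x^8 - 2880x^7 + 13305x^6 - 39882x^5 + 77640x^4 - 94800x^3 + 66000x^2 - 20000x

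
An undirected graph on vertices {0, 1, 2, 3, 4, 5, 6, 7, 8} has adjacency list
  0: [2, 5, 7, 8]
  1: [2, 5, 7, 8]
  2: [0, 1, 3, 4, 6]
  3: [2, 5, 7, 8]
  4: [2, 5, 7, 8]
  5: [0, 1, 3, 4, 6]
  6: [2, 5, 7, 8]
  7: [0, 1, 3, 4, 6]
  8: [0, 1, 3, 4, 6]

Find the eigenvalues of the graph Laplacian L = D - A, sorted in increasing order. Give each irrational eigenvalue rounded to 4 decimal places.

[0, 4, 4, 4, 4, 5, 5, 5, 9]

With the vertex order [0, 1, 2, 3, 4, 5, 6, 7, 8], the degrees are [4, 4, 5, 4, 4, 5, 4, 5, 5], giving D = diag(4, 4, 5, 4, 4, 5, 4, 5, 5) and L = D - A. L is symmetric positive semidefinite, so every eigenvalue is real and nonnegative. By the matrix-tree theorem the graph has (1/9) * product of the nonzero eigenvalues = 32000 spanning trees.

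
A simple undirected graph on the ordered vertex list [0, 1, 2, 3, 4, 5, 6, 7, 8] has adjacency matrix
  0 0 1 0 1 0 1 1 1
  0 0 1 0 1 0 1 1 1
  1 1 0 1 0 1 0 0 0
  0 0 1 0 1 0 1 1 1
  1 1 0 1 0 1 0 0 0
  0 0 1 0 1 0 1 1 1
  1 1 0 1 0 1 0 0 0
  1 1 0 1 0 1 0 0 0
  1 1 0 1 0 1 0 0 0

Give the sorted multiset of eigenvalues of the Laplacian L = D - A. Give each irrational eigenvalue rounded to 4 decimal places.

[0, 4, 4, 4, 4, 5, 5, 5, 9]

Each diagonal entry of L is the vertex degree and each off-diagonal entry is -1 where an edge is present, 0 otherwise; in the order [0, 1, 2, 3, 4, 5, 6, 7, 8] the diagonal is [5, 5, 4, 5, 4, 5, 4, 4, 4]. Since every row of L sums to 0, the all-ones vector is in the kernel and 0 is an eigenvalue. The single zero eigenvalue shows the graph is connected.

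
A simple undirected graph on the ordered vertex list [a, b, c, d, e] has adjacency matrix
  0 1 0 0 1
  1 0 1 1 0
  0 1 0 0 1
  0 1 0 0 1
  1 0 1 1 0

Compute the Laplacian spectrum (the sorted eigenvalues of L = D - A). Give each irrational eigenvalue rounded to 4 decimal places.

[0, 2, 2, 3, 5]

With the vertex order [a, b, c, d, e], the degrees are [2, 3, 2, 2, 3], giving D = diag(2, 3, 2, 2, 3) and L = D - A. The multiplicity of 0 as a Laplacian eigenvalue equals the number of connected components. The single zero eigenvalue shows the graph is connected. By the matrix-tree theorem the graph has (1/5) * product of the nonzero eigenvalues = 12 spanning trees. There is one zero in the spectrum, matching the 1 component.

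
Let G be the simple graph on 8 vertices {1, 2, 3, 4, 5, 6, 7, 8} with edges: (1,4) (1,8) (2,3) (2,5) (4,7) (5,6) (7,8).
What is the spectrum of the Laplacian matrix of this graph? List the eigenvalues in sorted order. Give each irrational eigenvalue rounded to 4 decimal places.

[0, 0, 0.5858, 2, 2, 2, 3.4142, 4]

Reading degrees in the order [1, 2, 3, 4, 5, 6, 7, 8] gives [2, 2, 1, 2, 2, 1, 2, 2]; set D = diag(2, 2, 1, 2, 2, 1, 2, 2) and form L = D - A. Since every row of L sums to 0, the all-ones vector is in the kernel and 0 is an eigenvalue. The 2 zero eigenvalues correspond to the 2 connected components. There are 2 zeros in the spectrum, matching the 2 components.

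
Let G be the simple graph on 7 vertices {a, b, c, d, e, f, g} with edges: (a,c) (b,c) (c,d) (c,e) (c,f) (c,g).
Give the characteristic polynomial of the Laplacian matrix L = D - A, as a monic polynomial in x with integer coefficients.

x^7 - 12x^6 + 45x^5 - 80x^4 + 75x^3 - 36x^2 + 7x

Each diagonal entry of L is the vertex degree and each off-diagonal entry is -1 where an edge is present, 0 otherwise; in the order [a, b, c, d, e, f, g] the diagonal is [1, 1, 6, 1, 1, 1, 1]. L has integer entries, so p(x) = det(xI - L) has integer coefficients. Expanding the determinant yields x^7 - 12x^6 + 45x^5 - 80x^4 + 75x^3 - 36x^2 + 7x. Since p(0) = det(-L) = 0, x divides p(x). By the matrix-tree theorem the graph has (1/7) * product of the nonzero eigenvalues = 1 spanning tree. The largest eigenvalue, 7, is at most the vertex count 7.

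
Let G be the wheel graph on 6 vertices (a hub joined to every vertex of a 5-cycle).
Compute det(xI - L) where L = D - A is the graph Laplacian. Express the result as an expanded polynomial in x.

The graph has 6 vertices and degree multiset [5, 3, 3, 3, 3, 3]; D is the diagonal matrix of degrees and L = D - A. L has integer entries, so p(x) = det(xI - L) has integer coefficients. Expanding the determinant yields x^6 - 20x^5 + 155x^4 - 580x^3 + 1045x^2 - 726x. The coefficient of x^5 equals -trace(L) = -20, matching the sum of degrees. There is one zero in the spectrum, matching the 1 component.

x^6 - 20x^5 + 155x^4 - 580x^3 + 1045x^2 - 726x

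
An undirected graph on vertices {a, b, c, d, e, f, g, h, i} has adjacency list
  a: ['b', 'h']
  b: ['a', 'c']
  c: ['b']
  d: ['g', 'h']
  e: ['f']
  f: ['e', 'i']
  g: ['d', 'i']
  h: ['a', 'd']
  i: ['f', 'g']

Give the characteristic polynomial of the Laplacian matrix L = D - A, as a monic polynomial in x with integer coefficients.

x^9 - 16x^8 + 105x^7 - 364x^6 + 715x^5 - 792x^4 + 462x^3 - 120x^2 + 9x

With the vertex order [a, b, c, d, e, f, g, h, i], the degrees are [2, 2, 1, 2, 1, 2, 2, 2, 2], giving D = diag(2, 2, 1, 2, 1, 2, 2, 2, 2) and L = D - A. L has integer entries, so p(x) = det(xI - L) has integer coefficients. Expanding the determinant yields x^9 - 16x^8 + 105x^7 - 364x^6 + 715x^5 - 792x^4 + 462x^3 - 120x^2 + 9x. The coefficient of x^8 equals -trace(L) = -16, matching the sum of degrees. By the matrix-tree theorem the graph has (1/9) * product of the nonzero eigenvalues = 1 spanning tree.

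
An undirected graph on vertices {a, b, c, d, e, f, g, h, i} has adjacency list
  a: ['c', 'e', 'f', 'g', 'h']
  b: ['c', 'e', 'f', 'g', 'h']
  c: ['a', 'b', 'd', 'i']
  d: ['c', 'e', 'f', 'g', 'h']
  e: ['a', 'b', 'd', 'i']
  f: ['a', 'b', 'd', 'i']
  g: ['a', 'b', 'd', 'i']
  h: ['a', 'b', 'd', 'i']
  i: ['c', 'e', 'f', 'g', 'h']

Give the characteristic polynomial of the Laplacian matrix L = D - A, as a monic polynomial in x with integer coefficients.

x^9 - 40x^8 + 690x^7 - 6720x^6 + 40485x^5 - 154704x^4 + 366560x^3 - 492800x^2 + 288000x

With the vertex order [a, b, c, d, e, f, g, h, i], the degrees are [5, 5, 4, 5, 4, 4, 4, 4, 5], giving D = diag(5, 5, 4, 5, 4, 4, 4, 4, 5) and L = D - A. Computing det(xI - L) by cofactor expansion (or equivalently via sum-over-permutations) gives x^9 - 40x^8 + 690x^7 - 6720x^6 + 40485x^5 - 154704x^4 + 366560x^3 - 492800x^2 + 288000x. Since p(0) = det(-L) = 0, x divides p(x). By the matrix-tree theorem the graph has (1/9) * product of the nonzero eigenvalues = 32000 spanning trees. There is one zero in the spectrum, matching the 1 component.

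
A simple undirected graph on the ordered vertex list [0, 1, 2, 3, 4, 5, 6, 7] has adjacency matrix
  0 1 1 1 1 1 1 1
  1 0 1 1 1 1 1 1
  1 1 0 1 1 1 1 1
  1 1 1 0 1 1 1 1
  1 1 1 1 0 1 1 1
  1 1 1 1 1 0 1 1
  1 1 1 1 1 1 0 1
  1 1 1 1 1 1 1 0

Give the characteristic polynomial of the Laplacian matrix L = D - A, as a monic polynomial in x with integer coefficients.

Reading degrees in the order [0, 1, 2, 3, 4, 5, 6, 7] gives [7, 7, 7, 7, 7, 7, 7, 7]; set D = diag(7, 7, 7, 7, 7, 7, 7, 7) and form L = D - A. The eigenvalues of L are [0, 8, 8, 8, 8, 8, 8, 8]; the characteristic polynomial is the product of (x - lambda_i), which multiplies out to x^8 - 56x^7 + 1344x^6 - 17920x^5 + 143360x^4 - 688128x^3 + 1835008x^2 - 2097152x. The coefficient of x^7 equals -trace(L) = -56, matching the sum of degrees. The largest eigenvalue, 8, is at most the vertex count 8. The eigenvalues sum to 56, which equals trace(L) = 2|E|.

x^8 - 56x^7 + 1344x^6 - 17920x^5 + 143360x^4 - 688128x^3 + 1835008x^2 - 2097152x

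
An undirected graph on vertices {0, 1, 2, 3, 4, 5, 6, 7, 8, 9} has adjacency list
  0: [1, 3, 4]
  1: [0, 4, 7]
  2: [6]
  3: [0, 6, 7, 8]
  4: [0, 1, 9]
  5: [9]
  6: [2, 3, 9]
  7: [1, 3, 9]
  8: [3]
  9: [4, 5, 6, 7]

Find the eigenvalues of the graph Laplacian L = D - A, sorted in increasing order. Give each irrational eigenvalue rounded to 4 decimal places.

Reading degrees in the order [0, 1, 2, 3, 4, 5, 6, 7, 8, 9] gives [3, 3, 1, 4, 3, 1, 3, 3, 1, 4]; set D = diag(3, 3, 1, 4, 3, 1, 3, 3, 1, 4) and form L = D - A. L is symmetric positive semidefinite, so every eigenvalue is real and nonnegative.

[0, 0.6283, 0.6699, 0.9337, 2.3516, 2.9073, 3.2016, 4.1035, 5.1284, 6.0756]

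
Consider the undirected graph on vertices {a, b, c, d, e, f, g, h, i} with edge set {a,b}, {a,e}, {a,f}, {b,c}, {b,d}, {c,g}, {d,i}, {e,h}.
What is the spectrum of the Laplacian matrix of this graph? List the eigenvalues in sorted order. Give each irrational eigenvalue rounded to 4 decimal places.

[0, 0.2311, 0.3820, 0.6416, 1.6129, 2.2591, 2.6180, 3.5132, 4.7421]

With the vertex order [a, b, c, d, e, f, g, h, i], the degrees are [3, 3, 2, 2, 2, 1, 1, 1, 1], giving D = diag(3, 3, 2, 2, 2, 1, 1, 1, 1) and L = D - A. L is symmetric positive semidefinite, so every eigenvalue is real and nonnegative. The single zero eigenvalue shows the graph is connected. There is one zero in the spectrum, matching the 1 component.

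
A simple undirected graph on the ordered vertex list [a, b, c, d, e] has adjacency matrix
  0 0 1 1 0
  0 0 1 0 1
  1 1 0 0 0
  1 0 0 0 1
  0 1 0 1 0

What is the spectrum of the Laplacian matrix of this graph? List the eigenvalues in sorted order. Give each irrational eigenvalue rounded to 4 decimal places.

[0, 1.3820, 1.3820, 3.6180, 3.6180]

Each diagonal entry of L is the vertex degree and each off-diagonal entry is -1 where an edge is present, 0 otherwise; in the order [a, b, c, d, e] the diagonal is [2, 2, 2, 2, 2]. The multiplicity of 0 as a Laplacian eigenvalue equals the number of connected components. The single zero eigenvalue shows the graph is connected. The eigenvalues sum to 10, which equals trace(L) = 2|E|.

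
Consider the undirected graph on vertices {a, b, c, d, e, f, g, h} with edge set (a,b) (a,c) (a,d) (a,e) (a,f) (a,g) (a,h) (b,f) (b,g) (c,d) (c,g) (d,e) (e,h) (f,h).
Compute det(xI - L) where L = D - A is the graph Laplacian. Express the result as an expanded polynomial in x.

x^8 - 28x^7 + 322x^6 - 1974x^5 + 6965x^4 - 14126x^3 + 15225x^2 - 6728x

Reading degrees in the order [a, b, c, d, e, f, g, h] gives [7, 3, 3, 3, 3, 3, 3, 3]; set D = diag(7, 3, 3, 3, 3, 3, 3, 3) and form L = D - A. L has integer entries, so p(x) = det(xI - L) has integer coefficients. Expanding the determinant yields x^8 - 28x^7 + 322x^6 - 1974x^5 + 6965x^4 - 14126x^3 + 15225x^2 - 6728x. Since p(0) = det(-L) = 0, x divides p(x). There is one zero in the spectrum, matching the 1 component.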